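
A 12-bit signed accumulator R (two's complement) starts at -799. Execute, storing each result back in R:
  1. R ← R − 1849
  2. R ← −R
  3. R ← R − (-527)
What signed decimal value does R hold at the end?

-921

Start: R = -799 = 110011100001.
R = -799 − 1849 = -2648; wraps to 1448 = 010110101000
R = −(1448) = -1448 = 101001011000
R = -1448 − (-527) = -921 = 110001100111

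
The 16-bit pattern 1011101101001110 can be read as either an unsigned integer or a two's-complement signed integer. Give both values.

unsigned = 47950, signed = -17586

Unsigned: 1011101101001110 = 47950.
Signed: MSB=1 → 47950 − 65536 = -17586.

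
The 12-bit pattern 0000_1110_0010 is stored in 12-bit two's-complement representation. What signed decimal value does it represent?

MSB is 0, so the value is non-negative: 000011100010 = 226.

226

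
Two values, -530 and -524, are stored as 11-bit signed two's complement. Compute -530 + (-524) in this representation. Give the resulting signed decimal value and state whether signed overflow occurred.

994; overflow

-530 → 10111101110
-524 → 10111110100
  10111101110
+ 10111110100
= 01111100010  (discard carry-out 1)
Result 01111100010: MSB = 0 → value 994.
Both addends are negative but the stored result is non-negative: signed overflow. The true value -530 + (-524) = -1054 lies outside [-1024, 1023].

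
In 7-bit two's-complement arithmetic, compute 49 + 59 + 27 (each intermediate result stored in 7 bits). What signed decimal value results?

7

49 + 59 = 108 → wraps to -20 (1101100)
-20 + 27 = 7 (0000111)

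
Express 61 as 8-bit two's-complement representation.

00111101

61 is non-negative, so write it directly in 8 bits: 00111101.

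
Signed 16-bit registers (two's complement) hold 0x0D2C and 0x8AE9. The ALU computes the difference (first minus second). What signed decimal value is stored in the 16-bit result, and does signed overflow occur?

0x0D2C = 0000110100101100 = 3372 (signed)
0x8AE9 = 1000101011101001 = -29975 (signed)
Subtract via negate-and-add: invert 1000101011101001 + 1 = 0111010100010111 (i.e. 29975).
  0000110100101100
+ 0111010100010111
= 1000001001000011
Result 1000001001000011: MSB = 1 → 33347 − 65536 = -32189.
Both addends (after negating the subtrahend) are non-negative but the stored result is negative: signed overflow. The true value 3372 − (-29975) = 33347 lies outside [-32768, 32767].

-32189; overflow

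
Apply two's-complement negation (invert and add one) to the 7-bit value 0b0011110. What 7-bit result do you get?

Invert: 1100001. Add 1: 1100010.
Check: 0011110 = 30, 1100010 = -30.

1100010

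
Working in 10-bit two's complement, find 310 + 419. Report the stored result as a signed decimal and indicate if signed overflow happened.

310 → 0100110110
419 → 0110100011
  0100110110
+ 0110100011
= 1011011001
Result 1011011001: MSB = 1 → 729 − 1024 = -295.
Both addends are non-negative but the stored result is negative: signed overflow. The true value 310 + 419 = 729 lies outside [-512, 511].

-295; overflow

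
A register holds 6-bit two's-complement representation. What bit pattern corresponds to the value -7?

111001

|-7| = 7 = 000111 in 6 bits.
Invert the bits: 111000. Add 1: 111001.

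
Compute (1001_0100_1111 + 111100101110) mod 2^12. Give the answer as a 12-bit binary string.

100001111101

  100101001111
+ 111100101110
= 100001111101  (discard carry-out 1)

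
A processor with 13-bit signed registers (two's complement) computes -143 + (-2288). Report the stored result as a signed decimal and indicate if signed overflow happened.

-143 → 1111101110001
-2288 → 1011100010000
  1111101110001
+ 1011100010000
= 1011010000001  (discard carry-out 1)
Result 1011010000001: MSB = 1 → 5761 − 8192 = -2431.
Both addends are negative and so is the stored result: no signed overflow.

-2431; no overflow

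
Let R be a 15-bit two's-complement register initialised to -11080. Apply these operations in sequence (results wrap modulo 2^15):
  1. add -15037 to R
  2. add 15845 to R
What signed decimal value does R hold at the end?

-10272

Start: R = -11080 = 101010010111000.
R = -11080 + (-15037) = -26117; wraps to 6651 = 001100111111011
R = 6651 + 15845 = 22496; wraps to -10272 = 101011111100000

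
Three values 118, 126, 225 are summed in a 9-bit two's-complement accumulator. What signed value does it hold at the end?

-43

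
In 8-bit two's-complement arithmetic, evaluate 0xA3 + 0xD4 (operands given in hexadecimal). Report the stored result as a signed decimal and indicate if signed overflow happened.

119; overflow

0xA3 = 10100011 = -93 (signed)
0xD4 = 11010100 = -44 (signed)
  10100011
+ 11010100
= 01110111  (discard carry-out 1)
Result 01110111: MSB = 0 → value 119.
Both addends are negative but the stored result is non-negative: signed overflow. The true value -93 + (-44) = -137 lies outside [-128, 127].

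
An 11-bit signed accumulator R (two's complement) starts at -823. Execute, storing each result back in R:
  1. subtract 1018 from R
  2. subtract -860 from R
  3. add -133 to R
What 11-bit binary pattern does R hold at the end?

01110100110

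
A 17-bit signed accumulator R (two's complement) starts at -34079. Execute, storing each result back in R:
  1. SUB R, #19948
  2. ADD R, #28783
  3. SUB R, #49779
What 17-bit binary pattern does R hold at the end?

Start: R = -34079 = 10111101011100001.
R = -34079 − 19948 = -54027 = 10010110011110101
R = -54027 + 28783 = -25244 = 11001110101100100
R = -25244 − 49779 = -75023; wraps to 56049 = 01101101011110001

01101101011110001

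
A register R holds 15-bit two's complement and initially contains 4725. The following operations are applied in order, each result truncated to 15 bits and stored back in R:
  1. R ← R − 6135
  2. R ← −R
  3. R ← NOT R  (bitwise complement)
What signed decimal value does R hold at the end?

-1411

Start: R = 4725 = 001001001110101.
R = 4725 − 6135 = -1410 = 111101001111110
R = −(-1410) = 1410 = 000010110000010
R = NOT 000010110000010 = 111101001111101 = -1411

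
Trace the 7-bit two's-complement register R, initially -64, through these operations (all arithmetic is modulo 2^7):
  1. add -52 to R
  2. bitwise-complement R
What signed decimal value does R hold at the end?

-13

Start: R = -64 = 1000000.
R = -64 + (-52) = -116; wraps to 12 = 0001100
R = NOT 0001100 = 1110011 = -13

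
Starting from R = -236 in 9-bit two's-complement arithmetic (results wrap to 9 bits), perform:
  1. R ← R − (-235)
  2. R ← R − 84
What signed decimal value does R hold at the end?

-85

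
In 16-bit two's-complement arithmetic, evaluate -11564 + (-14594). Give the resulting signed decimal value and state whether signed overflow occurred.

-11564 → 1101001011010100
-14594 → 1100011011111110
  1101001011010100
+ 1100011011111110
= 1001100111010010  (discard carry-out 1)
Result 1001100111010010: MSB = 1 → 39378 − 65536 = -26158.
Both addends are negative and so is the stored result: no signed overflow.

-26158; no overflow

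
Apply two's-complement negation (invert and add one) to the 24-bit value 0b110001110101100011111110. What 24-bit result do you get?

001110001010011100000010

Invert: 001110001010011100000001. Add 1: 001110001010011100000010.
Check: 110001110101100011111110 = -3712770, 001110001010011100000010 = 3712770.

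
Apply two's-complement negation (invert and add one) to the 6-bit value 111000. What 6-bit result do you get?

001000

Invert: 000111. Add 1: 001000.
Check: 111000 = -8, 001000 = 8.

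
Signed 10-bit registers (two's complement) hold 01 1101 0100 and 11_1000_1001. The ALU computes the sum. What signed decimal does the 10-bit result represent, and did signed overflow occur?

01 1101 0100 → 0111010100 = 468 (signed)
11_1000_1001 → 1110001001 = -119 (signed)
  0111010100
+ 1110001001
= 0101011101  (discard carry-out 1)
Result 0101011101: MSB = 0 → value 349.
Addends have opposite signs, so signed overflow cannot occur.

349; no overflow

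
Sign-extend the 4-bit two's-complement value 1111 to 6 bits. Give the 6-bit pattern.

111111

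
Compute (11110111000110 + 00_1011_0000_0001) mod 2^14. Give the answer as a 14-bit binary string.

00100011000111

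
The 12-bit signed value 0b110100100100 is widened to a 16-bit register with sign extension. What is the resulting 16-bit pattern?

1111110100100100

MSB of 110100100100 is 1; replicate it into the new high bits.
1111|110100100100 → 1111110100100100 (still -732).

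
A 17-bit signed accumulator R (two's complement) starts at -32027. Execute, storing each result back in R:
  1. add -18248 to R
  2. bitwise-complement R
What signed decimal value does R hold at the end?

50274

Start: R = -32027 = 11000001011100101.
R = -32027 + (-18248) = -50275 = 10011101110011101
R = NOT 10011101110011101 = 01100010001100010 = 50274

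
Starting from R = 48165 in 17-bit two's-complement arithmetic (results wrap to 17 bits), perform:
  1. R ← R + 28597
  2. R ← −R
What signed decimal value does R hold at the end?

Start: R = 48165 = 01011110000100101.
R = 48165 + 28597 = 76762; wraps to -54310 = 10010101111011010
R = −(-54310) = 54310 = 01101010000100110

54310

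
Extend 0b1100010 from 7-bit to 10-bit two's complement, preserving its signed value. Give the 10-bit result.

1111100010

MSB of 1100010 is 1; replicate it into the new high bits.
111|1100010 → 1111100010 (still -30).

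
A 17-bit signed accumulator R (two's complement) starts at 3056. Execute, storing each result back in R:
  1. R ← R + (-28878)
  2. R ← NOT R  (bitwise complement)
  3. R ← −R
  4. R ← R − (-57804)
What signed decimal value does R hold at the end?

31983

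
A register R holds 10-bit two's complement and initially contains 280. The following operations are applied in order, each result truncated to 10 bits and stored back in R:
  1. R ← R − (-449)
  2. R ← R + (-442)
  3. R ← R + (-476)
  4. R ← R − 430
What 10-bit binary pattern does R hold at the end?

Start: R = 280 = 0100011000.
R = 280 − (-449) = 729; wraps to -295 = 1011011001
R = -295 + (-442) = -737; wraps to 287 = 0100011111
R = 287 + (-476) = -189 = 1101000011
R = -189 − 430 = -619; wraps to 405 = 0110010101

0110010101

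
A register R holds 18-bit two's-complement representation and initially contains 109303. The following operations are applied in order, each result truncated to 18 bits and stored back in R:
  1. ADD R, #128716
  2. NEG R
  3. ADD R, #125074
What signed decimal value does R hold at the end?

Start: R = 109303 = 011010101011110111.
R = 109303 + 128716 = 238019; wraps to -24125 = 111010000111000011
R = −(-24125) = 24125 = 000101111000111101
R = 24125 + 125074 = 149199; wraps to -112945 = 100100011011001111

-112945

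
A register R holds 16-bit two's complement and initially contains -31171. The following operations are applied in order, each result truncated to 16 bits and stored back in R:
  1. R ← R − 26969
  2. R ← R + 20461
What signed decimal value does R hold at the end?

Start: R = -31171 = 1000011000111101.
R = -31171 − 26969 = -58140; wraps to 7396 = 0001110011100100
R = 7396 + 20461 = 27857 = 0110110011010001

27857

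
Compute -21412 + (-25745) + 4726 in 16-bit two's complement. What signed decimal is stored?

23105

-21412 + (-25745) = -47157 → wraps to 18379 (0100011111001011)
18379 + 4726 = 23105 (0101101001000001)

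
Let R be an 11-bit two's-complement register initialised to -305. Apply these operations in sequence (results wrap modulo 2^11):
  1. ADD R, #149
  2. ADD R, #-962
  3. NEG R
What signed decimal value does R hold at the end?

Start: R = -305 = 11011001111.
R = -305 + 149 = -156 = 11101100100
R = -156 + (-962) = -1118; wraps to 930 = 01110100010
R = −(930) = -930 = 10001011110

-930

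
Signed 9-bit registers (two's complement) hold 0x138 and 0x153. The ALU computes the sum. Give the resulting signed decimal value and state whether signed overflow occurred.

139; overflow

0x138 = 100111000 = -200 (signed)
0x153 = 101010011 = -173 (signed)
  100111000
+ 101010011
= 010001011  (discard carry-out 1)
Result 010001011: MSB = 0 → value 139.
Both addends are negative but the stored result is non-negative: signed overflow. The true value -200 + (-173) = -373 lies outside [-256, 255].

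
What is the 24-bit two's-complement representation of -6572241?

|-6572241| = 6572241 = 011001000100100011010001 in 24 bits.
Invert the bits: 100110111011011100101110. Add 1: 100110111011011100101111.
Check: 100110111011011100101111 reads as 10204975 − 16777216 = -6572241.

100110111011011100101111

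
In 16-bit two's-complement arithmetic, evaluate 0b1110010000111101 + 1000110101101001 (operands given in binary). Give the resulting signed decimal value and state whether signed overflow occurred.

29094; overflow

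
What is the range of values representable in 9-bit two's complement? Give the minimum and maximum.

min = -256, max = 255

Minimum: −2^8 = -256.
Maximum: 2^8 − 1 = 255.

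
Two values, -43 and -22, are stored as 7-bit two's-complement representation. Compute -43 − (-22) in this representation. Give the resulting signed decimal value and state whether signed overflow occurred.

-21; no overflow

-43 → 1010101
-22 → 1101010
Subtract via negate-and-add: invert 1101010 + 1 = 0010110 (i.e. 22).
  1010101
+ 0010110
= 1101011
Result 1101011: MSB = 1 → 107 − 128 = -21.
Addends (after negating the subtrahend) have opposite signs, so signed overflow cannot occur.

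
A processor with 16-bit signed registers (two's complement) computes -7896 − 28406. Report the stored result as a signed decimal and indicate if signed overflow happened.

-7896 → 1110000100101000
28406 → 0110111011110110
Subtract via negate-and-add: invert 0110111011110110 + 1 = 1001000100001010 (i.e. -28406).
  1110000100101000
+ 1001000100001010
= 0111001000110010  (discard carry-out 1)
Result 0111001000110010: MSB = 0 → value 29234.
Both addends (after negating the subtrahend) are negative but the stored result is non-negative: signed overflow. The true value -7896 − 28406 = -36302 lies outside [-32768, 32767].

29234; overflow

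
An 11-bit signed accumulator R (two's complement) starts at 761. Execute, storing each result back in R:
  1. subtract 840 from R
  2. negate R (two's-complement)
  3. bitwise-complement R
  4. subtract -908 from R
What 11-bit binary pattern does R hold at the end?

01100111100

Start: R = 761 = 01011111001.
R = 761 − 840 = -79 = 11110110001
R = −(-79) = 79 = 00001001111
R = NOT 00001001111 = 11110110000 = -80
R = -80 − (-908) = 828 = 01100111100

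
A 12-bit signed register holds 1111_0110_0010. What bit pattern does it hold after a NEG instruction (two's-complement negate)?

000010011110

Invert: 000010011101. Add 1: 000010011110.
Check: 111101100010 = -158, 000010011110 = 158.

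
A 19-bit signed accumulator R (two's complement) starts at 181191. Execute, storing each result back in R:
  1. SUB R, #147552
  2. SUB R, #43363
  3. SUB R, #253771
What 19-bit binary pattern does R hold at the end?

0111111101010111001

Start: R = 181191 = 0101100001111000111.
R = 181191 − 147552 = 33639 = 0001000001101100111
R = 33639 − 43363 = -9724 = 1111101101000000100
R = -9724 − 253771 = -263495; wraps to 260793 = 0111111101010111001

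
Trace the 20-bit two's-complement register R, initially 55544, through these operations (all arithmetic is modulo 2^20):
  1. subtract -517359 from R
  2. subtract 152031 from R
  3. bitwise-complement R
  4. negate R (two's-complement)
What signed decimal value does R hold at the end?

420873

Start: R = 55544 = 00001101100011111000.
R = 55544 − (-517359) = 572903; wraps to -475673 = 10001011110111100111
R = -475673 − 152031 = -627704; wraps to 420872 = 01100110110000001000
R = NOT 01100110110000001000 = 10011001001111110111 = -420873
R = −(-420873) = 420873 = 01100110110000001001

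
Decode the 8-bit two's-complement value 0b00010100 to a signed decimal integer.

20

MSB is 0, so the value is non-negative: 00010100 = 20.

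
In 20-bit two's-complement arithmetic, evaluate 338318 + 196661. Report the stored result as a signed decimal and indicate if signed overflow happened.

338318 → 01010010100110001110
196661 → 00110000000000110101
  01010010100110001110
+ 00110000000000110101
= 10000010100111000011
Result 10000010100111000011: MSB = 1 → 534979 − 1048576 = -513597.
Both addends are non-negative but the stored result is negative: signed overflow. The true value 338318 + 196661 = 534979 lies outside [-524288, 524287].

-513597; overflow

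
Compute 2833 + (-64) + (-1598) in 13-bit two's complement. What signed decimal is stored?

1171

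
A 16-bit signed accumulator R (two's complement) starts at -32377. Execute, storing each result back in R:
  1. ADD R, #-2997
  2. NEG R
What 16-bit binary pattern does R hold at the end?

Start: R = -32377 = 1000000110000111.
R = -32377 + (-2997) = -35374; wraps to 30162 = 0111010111010010
R = −(30162) = -30162 = 1000101000101110

1000101000101110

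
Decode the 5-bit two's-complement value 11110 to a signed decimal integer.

-2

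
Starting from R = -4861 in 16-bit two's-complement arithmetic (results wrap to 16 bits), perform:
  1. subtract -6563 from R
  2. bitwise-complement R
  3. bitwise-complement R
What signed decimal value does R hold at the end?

1702

Start: R = -4861 = 1110110100000011.
R = -4861 − (-6563) = 1702 = 0000011010100110
R = NOT 0000011010100110 = 1111100101011001 = -1703
R = NOT 1111100101011001 = 0000011010100110 = 1702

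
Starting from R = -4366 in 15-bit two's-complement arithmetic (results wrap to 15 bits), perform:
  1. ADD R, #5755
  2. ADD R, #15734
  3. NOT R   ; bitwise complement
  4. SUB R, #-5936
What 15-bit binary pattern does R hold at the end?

Start: R = -4366 = 110111011110010.
R = -4366 + 5755 = 1389 = 000010101101101
R = 1389 + 15734 = 17123; wraps to -15645 = 100001011100011
R = NOT 100001011100011 = 011110100011100 = 15644
R = 15644 − (-5936) = 21580; wraps to -11188 = 101010001001100

101010001001100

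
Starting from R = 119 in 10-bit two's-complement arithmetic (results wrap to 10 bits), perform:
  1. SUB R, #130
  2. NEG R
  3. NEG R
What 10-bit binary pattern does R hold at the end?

Start: R = 119 = 0001110111.
R = 119 − 130 = -11 = 1111110101
R = −(-11) = 11 = 0000001011
R = −(11) = -11 = 1111110101

1111110101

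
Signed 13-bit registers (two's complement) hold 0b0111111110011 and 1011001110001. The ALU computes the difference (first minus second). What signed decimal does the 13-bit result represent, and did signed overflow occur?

-1662; overflow

0b0111111110011 → 0111111110011 = 4083 (signed)
1011001110001 = -2447 (signed)
Subtract via negate-and-add: invert 1011001110001 + 1 = 0100110001111 (i.e. 2447).
  0111111110011
+ 0100110001111
= 1100110000010
Result 1100110000010: MSB = 1 → 6530 − 8192 = -1662.
Both addends (after negating the subtrahend) are non-negative but the stored result is negative: signed overflow. The true value 4083 − (-2447) = 6530 lies outside [-4096, 4095].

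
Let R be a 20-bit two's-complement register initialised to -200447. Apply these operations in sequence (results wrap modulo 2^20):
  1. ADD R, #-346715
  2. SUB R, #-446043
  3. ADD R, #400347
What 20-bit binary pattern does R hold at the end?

Start: R = -200447 = 11001111000100000001.
R = -200447 + (-346715) = -547162; wraps to 501414 = 01111010011010100110
R = 501414 − (-446043) = 947457; wraps to -101119 = 11100111010100000001
R = -101119 + 400347 = 299228 = 01001001000011011100

01001001000011011100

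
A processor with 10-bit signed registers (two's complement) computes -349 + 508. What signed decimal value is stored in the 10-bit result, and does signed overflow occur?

159; no overflow

-349 → 1010100011
508 → 0111111100
  1010100011
+ 0111111100
= 0010011111  (discard carry-out 1)
Result 0010011111: MSB = 0 → value 159.
Addends have opposite signs, so signed overflow cannot occur.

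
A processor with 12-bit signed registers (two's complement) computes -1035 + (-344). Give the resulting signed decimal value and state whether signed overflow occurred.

-1379; no overflow

-1035 → 101111110101
-344 → 111010101000
  101111110101
+ 111010101000
= 101010011101  (discard carry-out 1)
Result 101010011101: MSB = 1 → 2717 − 4096 = -1379.
Both addends are negative and so is the stored result: no signed overflow.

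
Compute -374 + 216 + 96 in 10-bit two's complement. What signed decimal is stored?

-374 + 216 = -158 (1101100010)
-158 + 96 = -62 (1111000010)

-62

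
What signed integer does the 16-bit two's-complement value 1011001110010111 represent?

MSB is 1, so the value is negative.
Invert: 0100110001101000. Add 1: 0100110001101001 = 19561. So the value is −19561.

-19561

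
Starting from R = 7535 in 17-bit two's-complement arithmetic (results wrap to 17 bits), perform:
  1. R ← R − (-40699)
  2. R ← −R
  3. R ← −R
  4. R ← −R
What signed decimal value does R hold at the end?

Start: R = 7535 = 00001110101101111.
R = 7535 − (-40699) = 48234 = 01011110001101010
R = −(48234) = -48234 = 10100001110010110
R = −(-48234) = 48234 = 01011110001101010
R = −(48234) = -48234 = 10100001110010110

-48234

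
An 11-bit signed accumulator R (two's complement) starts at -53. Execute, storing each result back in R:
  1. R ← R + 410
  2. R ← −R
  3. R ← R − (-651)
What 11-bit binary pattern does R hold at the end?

Start: R = -53 = 11111001011.
R = -53 + 410 = 357 = 00101100101
R = −(357) = -357 = 11010011011
R = -357 − (-651) = 294 = 00100100110

00100100110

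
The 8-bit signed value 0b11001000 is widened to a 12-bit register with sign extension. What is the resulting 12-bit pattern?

MSB of 11001000 is 1; replicate it into the new high bits.
1111|11001000 → 111111001000 (still -56).

111111001000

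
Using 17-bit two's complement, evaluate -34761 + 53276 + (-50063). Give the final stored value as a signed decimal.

-31548

-34761 + 53276 = 18515 (00100100001010011)
18515 + (-50063) = -31548 (11000010011000100)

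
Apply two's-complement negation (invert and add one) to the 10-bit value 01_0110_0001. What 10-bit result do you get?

1010011111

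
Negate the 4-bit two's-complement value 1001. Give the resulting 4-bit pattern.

Invert: 0110. Add 1: 0111.

0111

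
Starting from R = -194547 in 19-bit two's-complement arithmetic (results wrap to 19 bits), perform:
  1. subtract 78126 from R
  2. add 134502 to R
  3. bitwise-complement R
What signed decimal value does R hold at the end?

Start: R = -194547 = 1010000100000001101.
R = -194547 − 78126 = -272673; wraps to 251615 = 0111101011011011111
R = 251615 + 134502 = 386117; wraps to -138171 = 1011110010001000101
R = NOT 1011110010001000101 = 0100001101110111010 = 138170

138170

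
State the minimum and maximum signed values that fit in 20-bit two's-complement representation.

min = -524288, max = 524287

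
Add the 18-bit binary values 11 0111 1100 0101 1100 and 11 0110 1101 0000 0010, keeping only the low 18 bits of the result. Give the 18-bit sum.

101110100101011110

  110111110001011100
+ 110110110100000010
= 101110100101011110  (discard carry-out 1)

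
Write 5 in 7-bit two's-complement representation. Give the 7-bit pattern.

5 is non-negative, so write it directly in 7 bits: 0000101.

0000101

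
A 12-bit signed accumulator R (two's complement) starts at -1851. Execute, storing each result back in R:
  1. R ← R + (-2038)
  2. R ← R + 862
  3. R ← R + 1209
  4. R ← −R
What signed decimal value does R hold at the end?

Start: R = -1851 = 100011000101.
R = -1851 + (-2038) = -3889; wraps to 207 = 000011001111
R = 207 + 862 = 1069 = 010000101101
R = 1069 + 1209 = 2278; wraps to -1818 = 100011100110
R = −(-1818) = 1818 = 011100011010

1818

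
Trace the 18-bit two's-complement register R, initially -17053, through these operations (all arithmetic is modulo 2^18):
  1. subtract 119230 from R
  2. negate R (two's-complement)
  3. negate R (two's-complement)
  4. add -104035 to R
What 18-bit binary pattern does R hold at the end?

000101010101000010

Start: R = -17053 = 111011110101100011.
R = -17053 − 119230 = -136283; wraps to 125861 = 011110101110100101
R = −(125861) = -125861 = 100001010001011011
R = −(-125861) = 125861 = 011110101110100101
R = 125861 + (-104035) = 21826 = 000101010101000010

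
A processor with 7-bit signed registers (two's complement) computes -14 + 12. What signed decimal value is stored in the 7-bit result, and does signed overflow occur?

-14 → 1110010
12 → 0001100
  1110010
+ 0001100
= 1111110
Result 1111110: MSB = 1 → 126 − 128 = -2.
Addends have opposite signs, so signed overflow cannot occur.

-2; no overflow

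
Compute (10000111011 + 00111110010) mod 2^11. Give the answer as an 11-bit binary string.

11000101101

  10000111011
+ 00111110010
= 11000101101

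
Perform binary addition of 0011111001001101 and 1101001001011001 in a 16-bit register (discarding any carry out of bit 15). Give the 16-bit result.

  0011111001001101
+ 1101001001011001
= 0001000010100110  (discard carry-out 1)

0001000010100110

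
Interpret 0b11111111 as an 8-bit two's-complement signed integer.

-1

MSB is 1, so the value is negative.
Unsigned reading: 255. Subtract 2^8 = 256: 255 − 256 = -1.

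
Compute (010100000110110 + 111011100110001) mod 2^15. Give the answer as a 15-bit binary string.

  010100000110110
+ 111011100110001
= 001111101100111  (discard carry-out 1)

001111101100111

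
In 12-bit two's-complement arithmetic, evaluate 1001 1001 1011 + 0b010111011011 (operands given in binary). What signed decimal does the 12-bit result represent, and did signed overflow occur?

-138; no overflow

1001 1001 1011 → 100110011011 = -1637 (signed)
0b010111011011 → 010111011011 = 1499 (signed)
  100110011011
+ 010111011011
= 111101110110
Result 111101110110: MSB = 1 → 3958 − 4096 = -138.
Addends have opposite signs, so signed overflow cannot occur.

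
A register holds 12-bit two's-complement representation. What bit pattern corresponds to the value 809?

001100101001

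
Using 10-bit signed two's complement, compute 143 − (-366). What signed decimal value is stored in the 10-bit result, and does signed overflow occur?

509; no overflow

143 → 0010001111
-366 → 1010010010
Subtract via negate-and-add: invert 1010010010 + 1 = 0101101110 (i.e. 366).
  0010001111
+ 0101101110
= 0111111101
Result 0111111101: MSB = 0 → value 509.
Both addends (after negating the subtrahend) are non-negative and so is the stored result: no signed overflow.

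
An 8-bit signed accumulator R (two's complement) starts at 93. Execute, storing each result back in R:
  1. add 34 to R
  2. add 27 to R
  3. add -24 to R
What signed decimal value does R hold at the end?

Start: R = 93 = 01011101.
R = 93 + 34 = 127 = 01111111
R = 127 + 27 = 154; wraps to -102 = 10011010
R = -102 + (-24) = -126 = 10000010

-126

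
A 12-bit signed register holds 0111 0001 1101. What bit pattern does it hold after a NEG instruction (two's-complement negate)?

Invert: 100011100010. Add 1: 100011100011.
Check: 011100011101 = 1821, 100011100011 = -1821.

100011100011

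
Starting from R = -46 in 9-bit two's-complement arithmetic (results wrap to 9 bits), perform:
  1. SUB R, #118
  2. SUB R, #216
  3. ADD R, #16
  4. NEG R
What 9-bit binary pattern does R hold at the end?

Start: R = -46 = 111010010.
R = -46 − 118 = -164 = 101011100
R = -164 − 216 = -380; wraps to 132 = 010000100
R = 132 + 16 = 148 = 010010100
R = −(148) = -148 = 101101100

101101100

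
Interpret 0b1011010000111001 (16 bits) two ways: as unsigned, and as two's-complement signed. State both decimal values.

Unsigned: 1011010000111001 = 46137.
Signed: MSB=1 → 46137 − 65536 = -19399.

unsigned = 46137, signed = -19399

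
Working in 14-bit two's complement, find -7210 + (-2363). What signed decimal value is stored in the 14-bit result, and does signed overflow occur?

6811; overflow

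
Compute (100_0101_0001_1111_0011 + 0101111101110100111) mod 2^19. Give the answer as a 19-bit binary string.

  1000101000111110011
+ 0101111101110100111
= 1110100110110011010

1110100110110011010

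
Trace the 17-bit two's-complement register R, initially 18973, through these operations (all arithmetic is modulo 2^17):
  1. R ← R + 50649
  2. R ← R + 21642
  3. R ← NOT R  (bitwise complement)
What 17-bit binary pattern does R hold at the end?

01001101101111111

Start: R = 18973 = 00100101000011101.
R = 18973 + 50649 = 69622; wraps to -61450 = 10000111111110110
R = -61450 + 21642 = -39808 = 10110010010000000
R = NOT 10110010010000000 = 01001101101111111 = 39807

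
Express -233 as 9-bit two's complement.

|-233| = 233 = 011101001 in 9 bits.
Invert the bits: 100010110. Add 1: 100010111.
Check: 100010111 reads as 279 − 512 = -233.

100010111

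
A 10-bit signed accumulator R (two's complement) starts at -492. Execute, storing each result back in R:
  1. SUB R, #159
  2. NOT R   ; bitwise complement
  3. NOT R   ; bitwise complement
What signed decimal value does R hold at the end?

373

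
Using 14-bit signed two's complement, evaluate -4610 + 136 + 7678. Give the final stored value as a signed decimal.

3204

-4610 + 136 = -4474 (10111010000110)
-4474 + 7678 = 3204 (00110010000100)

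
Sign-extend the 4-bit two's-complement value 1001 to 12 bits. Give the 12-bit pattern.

111111111001

MSB of 1001 is 1; replicate it into the new high bits.
11111111|1001 → 111111111001 (still -7).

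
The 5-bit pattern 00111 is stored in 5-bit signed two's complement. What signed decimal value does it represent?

MSB is 0, so the value is non-negative: 00111 = 7.

7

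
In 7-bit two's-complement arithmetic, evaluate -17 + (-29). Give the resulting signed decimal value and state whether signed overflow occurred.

-46; no overflow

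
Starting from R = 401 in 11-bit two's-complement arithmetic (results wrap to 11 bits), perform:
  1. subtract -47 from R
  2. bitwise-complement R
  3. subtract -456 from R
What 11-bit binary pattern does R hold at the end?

00000000111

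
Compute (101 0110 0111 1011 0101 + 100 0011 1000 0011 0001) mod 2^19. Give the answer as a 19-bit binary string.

  1010110011110110101
+ 1000011100000110001
= 0011001111111100110  (discard carry-out 1)

0011001111111100110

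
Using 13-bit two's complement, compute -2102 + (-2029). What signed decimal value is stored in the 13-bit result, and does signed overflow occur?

4061; overflow

-2102 → 1011111001010
-2029 → 1100000010011
  1011111001010
+ 1100000010011
= 0111111011101  (discard carry-out 1)
Result 0111111011101: MSB = 0 → value 4061.
Both addends are negative but the stored result is non-negative: signed overflow. The true value -2102 + (-2029) = -4131 lies outside [-4096, 4095].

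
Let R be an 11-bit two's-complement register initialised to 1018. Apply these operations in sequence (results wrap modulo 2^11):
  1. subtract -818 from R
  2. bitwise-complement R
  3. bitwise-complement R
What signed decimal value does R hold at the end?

-212

Start: R = 1018 = 01111111010.
R = 1018 − (-818) = 1836; wraps to -212 = 11100101100
R = NOT 11100101100 = 00011010011 = 211
R = NOT 00011010011 = 11100101100 = -212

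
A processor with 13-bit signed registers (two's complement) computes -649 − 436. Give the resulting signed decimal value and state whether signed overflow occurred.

-1085; no overflow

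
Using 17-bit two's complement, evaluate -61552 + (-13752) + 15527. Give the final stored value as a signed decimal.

-59777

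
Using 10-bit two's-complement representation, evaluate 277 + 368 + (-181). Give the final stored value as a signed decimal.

464

277 + 368 = 645 → wraps to -379 (1010000101)
-379 + (-181) = -560 → wraps to 464 (0111010000)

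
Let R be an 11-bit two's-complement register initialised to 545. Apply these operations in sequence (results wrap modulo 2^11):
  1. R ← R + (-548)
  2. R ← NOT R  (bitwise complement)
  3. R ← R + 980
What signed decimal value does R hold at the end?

982

Start: R = 545 = 01000100001.
R = 545 + (-548) = -3 = 11111111101
R = NOT 11111111101 = 00000000010 = 2
R = 2 + 980 = 982 = 01111010110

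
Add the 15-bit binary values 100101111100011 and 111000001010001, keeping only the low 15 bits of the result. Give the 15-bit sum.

011110000110100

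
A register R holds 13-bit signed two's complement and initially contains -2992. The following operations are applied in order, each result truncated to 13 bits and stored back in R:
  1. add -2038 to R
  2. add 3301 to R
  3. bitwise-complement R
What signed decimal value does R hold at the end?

1728

Start: R = -2992 = 1010001010000.
R = -2992 + (-2038) = -5030; wraps to 3162 = 0110001011010
R = 3162 + 3301 = 6463; wraps to -1729 = 1100100111111
R = NOT 1100100111111 = 0011011000000 = 1728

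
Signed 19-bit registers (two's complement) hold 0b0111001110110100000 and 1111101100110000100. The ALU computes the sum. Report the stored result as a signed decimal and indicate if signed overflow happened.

0b0111001110110100000 → 0111001110110100000 = 236960 (signed)
1111101100110000100 = -9852 (signed)
  0111001110110100000
+ 1111101100110000100
= 0110111011100100100  (discard carry-out 1)
Result 0110111011100100100: MSB = 0 → value 227108.
Addends have opposite signs, so signed overflow cannot occur.

227108; no overflow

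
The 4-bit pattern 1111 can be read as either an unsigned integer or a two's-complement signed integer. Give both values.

unsigned = 15, signed = -1

Unsigned: 1111 = 15.
Signed: MSB=1 → 15 − 16 = -1.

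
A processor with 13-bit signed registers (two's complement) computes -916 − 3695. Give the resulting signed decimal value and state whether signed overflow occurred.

3581; overflow

-916 → 1110001101100
3695 → 0111001101111
Subtract via negate-and-add: invert 0111001101111 + 1 = 1000110010001 (i.e. -3695).
  1110001101100
+ 1000110010001
= 0110111111101  (discard carry-out 1)
Result 0110111111101: MSB = 0 → value 3581.
Both addends (after negating the subtrahend) are negative but the stored result is non-negative: signed overflow. The true value -916 − 3695 = -4611 lies outside [-4096, 4095].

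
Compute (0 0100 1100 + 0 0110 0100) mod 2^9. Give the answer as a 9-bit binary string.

010110000

  001001100
+ 001100100
= 010110000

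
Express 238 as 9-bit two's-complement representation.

011101110

238 is non-negative, so write it directly in 9 bits: 011101110.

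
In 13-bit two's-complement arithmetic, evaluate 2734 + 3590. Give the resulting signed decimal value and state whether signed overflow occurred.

-1868; overflow

2734 → 0101010101110
3590 → 0111000000110
  0101010101110
+ 0111000000110
= 1100010110100
Result 1100010110100: MSB = 1 → 6324 − 8192 = -1868.
Both addends are non-negative but the stored result is negative: signed overflow. The true value 2734 + 3590 = 6324 lies outside [-4096, 4095].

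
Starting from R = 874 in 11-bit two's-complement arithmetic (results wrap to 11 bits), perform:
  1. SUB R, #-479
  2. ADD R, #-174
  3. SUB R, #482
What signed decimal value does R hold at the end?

Start: R = 874 = 01101101010.
R = 874 − (-479) = 1353; wraps to -695 = 10101001001
R = -695 + (-174) = -869 = 10010011011
R = -869 − 482 = -1351; wraps to 697 = 01010111001

697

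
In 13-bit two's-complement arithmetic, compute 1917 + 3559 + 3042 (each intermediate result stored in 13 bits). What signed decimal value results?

326

1917 + 3559 = 5476 → wraps to -2716 (1010101100100)
-2716 + 3042 = 326 (0000101000110)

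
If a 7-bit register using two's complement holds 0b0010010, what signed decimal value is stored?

18

MSB is 0, so the value is non-negative: 0010010 = 18.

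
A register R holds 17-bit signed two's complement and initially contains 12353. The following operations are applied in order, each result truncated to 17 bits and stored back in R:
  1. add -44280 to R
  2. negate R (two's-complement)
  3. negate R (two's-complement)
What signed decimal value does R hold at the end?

-31927

Start: R = 12353 = 00011000001000001.
R = 12353 + (-44280) = -31927 = 11000001101001001
R = −(-31927) = 31927 = 00111110010110111
R = −(31927) = -31927 = 11000001101001001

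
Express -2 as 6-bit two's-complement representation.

|-2| = 2 = 000010 in 6 bits.
Invert the bits: 111101. Add 1: 111110.
Check: 111110 reads as 62 − 64 = -2.

111110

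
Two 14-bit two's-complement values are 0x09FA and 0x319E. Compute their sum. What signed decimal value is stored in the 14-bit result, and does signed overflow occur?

0x09FA = 00100111111010 = 2554 (signed)
0x319E = 11000110011110 = -3682 (signed)
  00100111111010
+ 11000110011110
= 11101110011000
Result 11101110011000: MSB = 1 → 15256 − 16384 = -1128.
Addends have opposite signs, so signed overflow cannot occur.

-1128; no overflow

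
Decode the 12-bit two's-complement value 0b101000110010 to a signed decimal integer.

-1486

MSB is 1, so the value is negative.
Invert: 010111001101. Add 1: 010111001110 = 1486. So the value is −1486.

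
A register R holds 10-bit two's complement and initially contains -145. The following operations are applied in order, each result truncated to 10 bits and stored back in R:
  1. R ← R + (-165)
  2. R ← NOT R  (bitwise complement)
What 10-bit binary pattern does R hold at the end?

0100110101

Start: R = -145 = 1101101111.
R = -145 + (-165) = -310 = 1011001010
R = NOT 1011001010 = 0100110101 = 309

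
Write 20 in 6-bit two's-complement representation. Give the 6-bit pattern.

20 is non-negative, so write it directly in 6 bits: 010100.

010100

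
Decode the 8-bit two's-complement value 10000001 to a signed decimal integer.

MSB is 1, so the value is negative.
Invert: 01111110. Add 1: 01111111 = 127. So the value is −127.

-127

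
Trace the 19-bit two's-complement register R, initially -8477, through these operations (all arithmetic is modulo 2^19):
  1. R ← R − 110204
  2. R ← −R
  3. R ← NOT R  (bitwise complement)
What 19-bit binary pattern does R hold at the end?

1100011000001100110

Start: R = -8477 = 1111101111011100011.
R = -8477 − 110204 = -118681 = 1100011000001100111
R = −(-118681) = 118681 = 0011100111110011001
R = NOT 0011100111110011001 = 1100011000001100110 = -118682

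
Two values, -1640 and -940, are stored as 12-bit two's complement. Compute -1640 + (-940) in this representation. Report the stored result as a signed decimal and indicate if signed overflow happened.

-1640 → 100110011000
-940 → 110001010100
  100110011000
+ 110001010100
= 010111101100  (discard carry-out 1)
Result 010111101100: MSB = 0 → value 1516.
Both addends are negative but the stored result is non-negative: signed overflow. The true value -1640 + (-940) = -2580 lies outside [-2048, 2047].

1516; overflow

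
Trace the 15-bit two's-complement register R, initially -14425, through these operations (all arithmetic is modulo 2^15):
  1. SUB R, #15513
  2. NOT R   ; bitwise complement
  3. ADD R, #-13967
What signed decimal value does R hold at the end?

Start: R = -14425 = 100011110100111.
R = -14425 − 15513 = -29938; wraps to 2830 = 000101100001110
R = NOT 000101100001110 = 111010011110001 = -2831
R = -2831 + (-13967) = -16798; wraps to 15970 = 011111001100010

15970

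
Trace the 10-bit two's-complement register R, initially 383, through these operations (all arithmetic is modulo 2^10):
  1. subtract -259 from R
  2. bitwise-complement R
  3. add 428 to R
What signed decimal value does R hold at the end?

Start: R = 383 = 0101111111.
R = 383 − (-259) = 642; wraps to -382 = 1010000010
R = NOT 1010000010 = 0101111101 = 381
R = 381 + 428 = 809; wraps to -215 = 1100101001

-215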